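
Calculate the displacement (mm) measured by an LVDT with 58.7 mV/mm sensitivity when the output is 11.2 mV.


Displacement = Vout / sensitivity.
d = 11.2 / 58.7
d = 0.191 mm

0.191 mm


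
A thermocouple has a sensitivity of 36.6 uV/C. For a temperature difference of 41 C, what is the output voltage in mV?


The thermocouple output V = sensitivity * dT.
V = 36.6 uV/C * 41 C
V = 1500.6 uV
V = 1.501 mV

1.501 mV


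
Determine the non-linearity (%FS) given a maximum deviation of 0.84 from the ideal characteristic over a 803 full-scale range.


Linearity error = (max deviation / full scale) * 100%.
Linearity = (0.84 / 803) * 100
Linearity = 0.105 %FS

0.105 %FS


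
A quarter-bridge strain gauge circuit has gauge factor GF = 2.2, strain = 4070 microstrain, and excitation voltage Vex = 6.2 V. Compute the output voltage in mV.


Quarter bridge output: Vout = (GF * epsilon * Vex) / 4.
Vout = (2.2 * 4070e-6 * 6.2) / 4
Vout = 0.0555148 / 4 V
Vout = 0.0138787 V = 13.8787 mV

13.8787 mV


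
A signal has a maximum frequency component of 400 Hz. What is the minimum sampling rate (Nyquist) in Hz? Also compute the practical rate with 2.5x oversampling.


By Nyquist theorem, fs_min = 2 * fmax.
fs_min = 2 * 400 = 800 Hz
Practical rate = 2.5 * fs_min = 2.5 * 800 = 2000 Hz

fs_min = 800 Hz, fs_practical = 2000 Hz


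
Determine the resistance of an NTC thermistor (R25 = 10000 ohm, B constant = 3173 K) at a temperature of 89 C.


NTC thermistor equation: Rt = R25 * exp(B * (1/T - 1/T25)).
T in Kelvin: 362.15 K, T25 = 298.15 K
1/T - 1/T25 = 1/362.15 - 1/298.15 = -0.00059273
B * (1/T - 1/T25) = 3173 * -0.00059273 = -1.8807
Rt = 10000 * exp(-1.8807) = 1524.8 ohm

1524.8 ohm


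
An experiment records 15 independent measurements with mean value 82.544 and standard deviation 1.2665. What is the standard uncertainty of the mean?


The standard uncertainty for Type A evaluation is u = s / sqrt(n).
u = 1.2665 / sqrt(15)
u = 1.2665 / 3.873
u = 0.327

0.327


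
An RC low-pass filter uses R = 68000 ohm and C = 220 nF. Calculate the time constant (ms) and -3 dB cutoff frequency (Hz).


Time constant: tau = R * C.
tau = 68000 * 2.20e-07 = 0.01496 s
tau = 14.96 ms
Cutoff frequency: fc = 1 / (2*pi*R*C).
fc = 1 / (2*pi*0.01496) = 10.64 Hz

tau = 14.96 ms, fc = 10.64 Hz


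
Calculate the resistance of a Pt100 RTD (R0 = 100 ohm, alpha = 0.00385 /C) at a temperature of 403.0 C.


The RTD equation: Rt = R0 * (1 + alpha * T).
Rt = 100 * (1 + 0.00385 * 403.0)
Rt = 100 * (1 + 1.55155)
Rt = 100 * 2.55155
Rt = 255.155 ohm

255.155 ohm


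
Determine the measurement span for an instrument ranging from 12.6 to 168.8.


Span = upper range - lower range.
Span = 168.8 - (12.6)
Span = 156.2

156.2


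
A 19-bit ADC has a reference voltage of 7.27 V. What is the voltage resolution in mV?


The resolution (LSB) of an ADC is Vref / 2^n.
LSB = 7.27 / 2^19
LSB = 7.27 / 524288
LSB = 1.387e-05 V = 0.01386642 mV

0.01386642 mV


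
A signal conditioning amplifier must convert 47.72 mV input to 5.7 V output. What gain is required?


Gain = Vout / Vin (converting to same units).
G = 5.7 V / 47.72 mV
G = 5700.0 mV / 47.72 mV
G = 119.45

119.45


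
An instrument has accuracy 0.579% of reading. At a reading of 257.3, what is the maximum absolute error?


Absolute error = (accuracy% / 100) * reading.
Error = (0.579 / 100) * 257.3
Error = 0.00579 * 257.3
Error = 1.4898

1.4898


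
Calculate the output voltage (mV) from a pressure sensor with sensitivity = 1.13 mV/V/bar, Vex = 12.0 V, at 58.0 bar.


Output = sensitivity * Vex * P.
Vout = 1.13 * 12.0 * 58.0
Vout = 13.56 * 58.0
Vout = 786.48 mV

786.48 mV


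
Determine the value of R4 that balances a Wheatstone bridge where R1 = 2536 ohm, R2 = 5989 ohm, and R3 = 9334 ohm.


At balance: R1*R4 = R2*R3, so R4 = R2*R3/R1.
R4 = 5989 * 9334 / 2536
R4 = 55901326 / 2536
R4 = 22043.11 ohm

22043.11 ohm


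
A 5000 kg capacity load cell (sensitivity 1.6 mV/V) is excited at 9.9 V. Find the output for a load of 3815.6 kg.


Vout = rated_output * Vex * (load / capacity).
Vout = 1.6 * 9.9 * (3815.6 / 5000)
Vout = 1.6 * 9.9 * 0.76312
Vout = 12.088 mV

12.088 mV


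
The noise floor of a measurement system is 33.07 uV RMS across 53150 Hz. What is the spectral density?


Noise spectral density = Vrms / sqrt(BW).
NSD = 33.07 / sqrt(53150)
NSD = 33.07 / 230.5428
NSD = 0.1434 uV/sqrt(Hz)

0.1434 uV/sqrt(Hz)


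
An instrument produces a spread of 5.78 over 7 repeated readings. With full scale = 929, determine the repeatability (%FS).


Repeatability = (spread / full scale) * 100%.
R = (5.78 / 929) * 100
R = 0.622 %FS

0.622 %FS


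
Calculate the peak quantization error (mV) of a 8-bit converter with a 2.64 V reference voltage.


The maximum quantization error is +/- LSB/2.
LSB = Vref / 2^n = 2.64 / 256 = 0.0103125 V
Max error = LSB / 2 = 0.0103125 / 2 = 0.00515625 V
Max error = 5.1562 mV

5.1562 mV


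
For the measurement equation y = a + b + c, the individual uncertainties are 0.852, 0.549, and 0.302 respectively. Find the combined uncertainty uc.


For a sum of independent quantities, uc = sqrt(u1^2 + u2^2 + u3^2).
uc = sqrt(0.852^2 + 0.549^2 + 0.302^2)
uc = sqrt(0.725904 + 0.301401 + 0.091204)
uc = 1.0576

1.0576


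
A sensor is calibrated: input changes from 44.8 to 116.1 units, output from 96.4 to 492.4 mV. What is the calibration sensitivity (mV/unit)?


Sensitivity = (y2 - y1) / (x2 - x1).
S = (492.4 - 96.4) / (116.1 - 44.8)
S = 396.0 / 71.3
S = 5.554 mV/unit

5.554 mV/unit


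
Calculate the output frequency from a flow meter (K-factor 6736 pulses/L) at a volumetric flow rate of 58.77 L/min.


Frequency = K * Q / 60 (converting L/min to L/s).
f = 6736 * 58.77 / 60
f = 395874.72 / 60
f = 6597.91 Hz

6597.91 Hz


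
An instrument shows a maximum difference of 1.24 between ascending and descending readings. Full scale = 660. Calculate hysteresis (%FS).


Hysteresis = (max difference / full scale) * 100%.
H = (1.24 / 660) * 100
H = 0.188 %FS

0.188 %FS


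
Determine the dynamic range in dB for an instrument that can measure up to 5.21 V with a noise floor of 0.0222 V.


Dynamic range = 20 * log10(Vmax / Vnoise).
DR = 20 * log10(5.21 / 0.0222)
DR = 20 * log10(234.68)
DR = 47.41 dB

47.41 dB


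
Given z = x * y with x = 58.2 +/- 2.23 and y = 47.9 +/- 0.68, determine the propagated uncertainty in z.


For a product z = x*y, the relative uncertainty is:
uz/z = sqrt((ux/x)^2 + (uy/y)^2)
Relative uncertainties: ux/x = 2.23/58.2 = 0.038316
uy/y = 0.68/47.9 = 0.014196
z = 58.2 * 47.9 = 2787.8
uz = 2787.8 * sqrt(0.038316^2 + 0.014196^2) = 113.913

113.913


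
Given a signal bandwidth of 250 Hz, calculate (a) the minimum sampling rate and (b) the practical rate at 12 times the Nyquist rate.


By Nyquist theorem, fs_min = 2 * fmax.
fs_min = 2 * 250 = 500 Hz
Practical rate = 12 * fs_min = 12 * 500 = 6000 Hz

fs_min = 500 Hz, fs_practical = 6000 Hz


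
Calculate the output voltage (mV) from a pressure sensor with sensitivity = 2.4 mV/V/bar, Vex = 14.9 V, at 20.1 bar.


Output = sensitivity * Vex * P.
Vout = 2.4 * 14.9 * 20.1
Vout = 35.76 * 20.1
Vout = 718.78 mV

718.78 mV


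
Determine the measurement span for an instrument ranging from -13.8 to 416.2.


Span = upper range - lower range.
Span = 416.2 - (-13.8)
Span = 430.0

430.0


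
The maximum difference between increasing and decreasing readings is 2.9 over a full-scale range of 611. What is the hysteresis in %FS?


Hysteresis = (max difference / full scale) * 100%.
H = (2.9 / 611) * 100
H = 0.475 %FS

0.475 %FS


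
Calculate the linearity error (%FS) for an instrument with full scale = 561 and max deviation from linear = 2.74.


Linearity error = (max deviation / full scale) * 100%.
Linearity = (2.74 / 561) * 100
Linearity = 0.488 %FS

0.488 %FS


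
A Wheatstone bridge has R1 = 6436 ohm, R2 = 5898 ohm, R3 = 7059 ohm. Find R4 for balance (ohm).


At balance: R1*R4 = R2*R3, so R4 = R2*R3/R1.
R4 = 5898 * 7059 / 6436
R4 = 41633982 / 6436
R4 = 6468.92 ohm

6468.92 ohm


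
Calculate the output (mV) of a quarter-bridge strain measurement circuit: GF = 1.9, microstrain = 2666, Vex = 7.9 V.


Quarter bridge output: Vout = (GF * epsilon * Vex) / 4.
Vout = (1.9 * 2666e-6 * 7.9) / 4
Vout = 0.04001666 / 4 V
Vout = 0.01000416 V = 10.0042 mV

10.0042 mV


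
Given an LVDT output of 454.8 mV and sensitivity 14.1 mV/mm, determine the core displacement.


Displacement = Vout / sensitivity.
d = 454.8 / 14.1
d = 32.255 mm

32.255 mm


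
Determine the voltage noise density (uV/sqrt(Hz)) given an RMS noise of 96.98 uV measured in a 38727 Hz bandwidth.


Noise spectral density = Vrms / sqrt(BW).
NSD = 96.98 / sqrt(38727)
NSD = 96.98 / 196.7918
NSD = 0.4928 uV/sqrt(Hz)

0.4928 uV/sqrt(Hz)


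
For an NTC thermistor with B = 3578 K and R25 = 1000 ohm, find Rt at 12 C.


NTC thermistor equation: Rt = R25 * exp(B * (1/T - 1/T25)).
T in Kelvin: 285.15 K, T25 = 298.15 K
1/T - 1/T25 = 1/285.15 - 1/298.15 = 0.00015291
B * (1/T - 1/T25) = 3578 * 0.00015291 = 0.5471
Rt = 1000 * exp(0.5471) = 1728.3 ohm

1728.3 ohm


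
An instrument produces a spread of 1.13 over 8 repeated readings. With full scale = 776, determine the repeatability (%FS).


Repeatability = (spread / full scale) * 100%.
R = (1.13 / 776) * 100
R = 0.146 %FS

0.146 %FS


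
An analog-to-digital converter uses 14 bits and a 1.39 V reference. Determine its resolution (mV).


The resolution (LSB) of an ADC is Vref / 2^n.
LSB = 1.39 / 2^14
LSB = 1.39 / 16384
LSB = 8.484e-05 V = 0.08483887 mV

0.08483887 mV


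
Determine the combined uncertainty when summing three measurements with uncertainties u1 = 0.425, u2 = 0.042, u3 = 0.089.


For a sum of independent quantities, uc = sqrt(u1^2 + u2^2 + u3^2).
uc = sqrt(0.425^2 + 0.042^2 + 0.089^2)
uc = sqrt(0.180625 + 0.001764 + 0.007921)
uc = 0.4362

0.4362


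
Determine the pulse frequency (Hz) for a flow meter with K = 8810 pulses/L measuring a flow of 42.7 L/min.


Frequency = K * Q / 60 (converting L/min to L/s).
f = 8810 * 42.7 / 60
f = 376187.0 / 60
f = 6269.78 Hz

6269.78 Hz


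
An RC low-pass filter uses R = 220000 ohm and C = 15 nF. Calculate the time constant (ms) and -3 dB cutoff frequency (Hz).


Time constant: tau = R * C.
tau = 220000 * 1.50e-08 = 0.0033 s
tau = 3.3 ms
Cutoff frequency: fc = 1 / (2*pi*R*C).
fc = 1 / (2*pi*0.0033) = 48.23 Hz

tau = 3.3 ms, fc = 48.23 Hz


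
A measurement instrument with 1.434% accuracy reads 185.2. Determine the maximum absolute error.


Absolute error = (accuracy% / 100) * reading.
Error = (1.434 / 100) * 185.2
Error = 0.01434 * 185.2
Error = 2.6558

2.6558


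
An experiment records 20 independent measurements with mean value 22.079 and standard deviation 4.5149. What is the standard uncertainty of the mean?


The standard uncertainty for Type A evaluation is u = s / sqrt(n).
u = 4.5149 / sqrt(20)
u = 4.5149 / 4.4721
u = 1.0096

1.0096


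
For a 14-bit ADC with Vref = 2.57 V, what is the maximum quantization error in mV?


The maximum quantization error is +/- LSB/2.
LSB = Vref / 2^n = 2.57 / 16384 = 0.00015686 V
Max error = LSB / 2 = 0.00015686 / 2 = 7.843e-05 V
Max error = 0.0784 mV

0.0784 mV


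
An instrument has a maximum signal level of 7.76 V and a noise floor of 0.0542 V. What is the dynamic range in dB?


Dynamic range = 20 * log10(Vmax / Vnoise).
DR = 20 * log10(7.76 / 0.0542)
DR = 20 * log10(143.17)
DR = 43.12 dB

43.12 dB


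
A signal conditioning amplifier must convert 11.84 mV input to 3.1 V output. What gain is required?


Gain = Vout / Vin (converting to same units).
G = 3.1 V / 11.84 mV
G = 3100.0 mV / 11.84 mV
G = 261.82

261.82


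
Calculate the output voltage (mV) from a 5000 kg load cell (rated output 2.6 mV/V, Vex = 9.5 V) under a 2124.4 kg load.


Vout = rated_output * Vex * (load / capacity).
Vout = 2.6 * 9.5 * (2124.4 / 5000)
Vout = 2.6 * 9.5 * 0.42488
Vout = 10.495 mV

10.495 mV


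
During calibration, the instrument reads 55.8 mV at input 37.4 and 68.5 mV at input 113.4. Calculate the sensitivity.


Sensitivity = (y2 - y1) / (x2 - x1).
S = (68.5 - 55.8) / (113.4 - 37.4)
S = 12.7 / 76.0
S = 0.1671 mV/unit

0.1671 mV/unit


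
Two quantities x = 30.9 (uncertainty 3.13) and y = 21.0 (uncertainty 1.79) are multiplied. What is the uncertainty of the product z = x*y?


For a product z = x*y, the relative uncertainty is:
uz/z = sqrt((ux/x)^2 + (uy/y)^2)
Relative uncertainties: ux/x = 3.13/30.9 = 0.101294
uy/y = 1.79/21.0 = 0.085238
z = 30.9 * 21.0 = 648.9
uz = 648.9 * sqrt(0.101294^2 + 0.085238^2) = 85.905

85.905


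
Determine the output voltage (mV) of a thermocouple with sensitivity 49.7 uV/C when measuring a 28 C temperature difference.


The thermocouple output V = sensitivity * dT.
V = 49.7 uV/C * 28 C
V = 1391.6 uV
V = 1.392 mV

1.392 mV


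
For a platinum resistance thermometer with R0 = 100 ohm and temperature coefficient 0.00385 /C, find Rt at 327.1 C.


The RTD equation: Rt = R0 * (1 + alpha * T).
Rt = 100 * (1 + 0.00385 * 327.1)
Rt = 100 * (1 + 1.259335)
Rt = 100 * 2.259335
Rt = 225.934 ohm

225.934 ohm


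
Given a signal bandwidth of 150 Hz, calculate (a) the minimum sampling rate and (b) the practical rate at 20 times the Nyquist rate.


By Nyquist theorem, fs_min = 2 * fmax.
fs_min = 2 * 150 = 300 Hz
Practical rate = 20 * fs_min = 20 * 300 = 6000 Hz

fs_min = 300 Hz, fs_practical = 6000 Hz


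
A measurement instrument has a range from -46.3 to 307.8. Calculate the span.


Span = upper range - lower range.
Span = 307.8 - (-46.3)
Span = 354.1

354.1


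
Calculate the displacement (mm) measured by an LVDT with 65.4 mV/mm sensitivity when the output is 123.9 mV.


Displacement = Vout / sensitivity.
d = 123.9 / 65.4
d = 1.894 mm

1.894 mm


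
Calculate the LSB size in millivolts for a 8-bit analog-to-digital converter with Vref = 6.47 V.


The resolution (LSB) of an ADC is Vref / 2^n.
LSB = 6.47 / 2^8
LSB = 6.47 / 256
LSB = 0.02527344 V = 25.2734375 mV

25.2734375 mV


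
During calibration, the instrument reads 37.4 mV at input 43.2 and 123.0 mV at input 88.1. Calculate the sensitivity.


Sensitivity = (y2 - y1) / (x2 - x1).
S = (123.0 - 37.4) / (88.1 - 43.2)
S = 85.6 / 44.9
S = 1.9065 mV/unit

1.9065 mV/unit


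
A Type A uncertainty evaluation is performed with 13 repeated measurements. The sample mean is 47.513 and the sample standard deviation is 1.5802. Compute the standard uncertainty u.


The standard uncertainty for Type A evaluation is u = s / sqrt(n).
u = 1.5802 / sqrt(13)
u = 1.5802 / 3.6056
u = 0.4383

0.4383


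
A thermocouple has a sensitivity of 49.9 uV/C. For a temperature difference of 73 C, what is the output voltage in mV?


The thermocouple output V = sensitivity * dT.
V = 49.9 uV/C * 73 C
V = 3642.7 uV
V = 3.643 mV

3.643 mV


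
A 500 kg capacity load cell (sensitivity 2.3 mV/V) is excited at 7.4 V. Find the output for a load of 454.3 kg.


Vout = rated_output * Vex * (load / capacity).
Vout = 2.3 * 7.4 * (454.3 / 500)
Vout = 2.3 * 7.4 * 0.9086
Vout = 15.464 mV

15.464 mV


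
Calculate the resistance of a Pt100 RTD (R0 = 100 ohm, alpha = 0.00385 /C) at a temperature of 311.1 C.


The RTD equation: Rt = R0 * (1 + alpha * T).
Rt = 100 * (1 + 0.00385 * 311.1)
Rt = 100 * (1 + 1.197735)
Rt = 100 * 2.197735
Rt = 219.774 ohm

219.774 ohm


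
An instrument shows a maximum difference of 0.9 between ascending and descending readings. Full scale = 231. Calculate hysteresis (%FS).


Hysteresis = (max difference / full scale) * 100%.
H = (0.9 / 231) * 100
H = 0.39 %FS

0.39 %FS


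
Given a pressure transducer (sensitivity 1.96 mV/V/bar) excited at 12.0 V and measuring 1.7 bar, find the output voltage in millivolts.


Output = sensitivity * Vex * P.
Vout = 1.96 * 12.0 * 1.7
Vout = 23.52 * 1.7
Vout = 39.98 mV

39.98 mV


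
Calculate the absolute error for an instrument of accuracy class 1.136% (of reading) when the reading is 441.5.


Absolute error = (accuracy% / 100) * reading.
Error = (1.136 / 100) * 441.5
Error = 0.01136 * 441.5
Error = 5.0154

5.0154


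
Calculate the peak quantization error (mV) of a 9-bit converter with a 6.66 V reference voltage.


The maximum quantization error is +/- LSB/2.
LSB = Vref / 2^n = 6.66 / 512 = 0.01300781 V
Max error = LSB / 2 = 0.01300781 / 2 = 0.00650391 V
Max error = 6.5039 mV

6.5039 mV


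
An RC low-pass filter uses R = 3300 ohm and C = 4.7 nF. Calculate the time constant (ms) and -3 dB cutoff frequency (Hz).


Time constant: tau = R * C.
tau = 3300 * 4.70e-09 = 1.551e-05 s
tau = 0.0155 ms
Cutoff frequency: fc = 1 / (2*pi*R*C).
fc = 1 / (2*pi*1.551e-05) = 10261.44 Hz

tau = 0.0155 ms, fc = 10261.44 Hz


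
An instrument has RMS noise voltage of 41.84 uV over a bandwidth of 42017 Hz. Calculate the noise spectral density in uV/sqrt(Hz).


Noise spectral density = Vrms / sqrt(BW).
NSD = 41.84 / sqrt(42017)
NSD = 41.84 / 204.9805
NSD = 0.2041 uV/sqrt(Hz)

0.2041 uV/sqrt(Hz)


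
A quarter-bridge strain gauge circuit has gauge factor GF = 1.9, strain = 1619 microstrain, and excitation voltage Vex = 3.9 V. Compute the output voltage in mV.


Quarter bridge output: Vout = (GF * epsilon * Vex) / 4.
Vout = (1.9 * 1619e-6 * 3.9) / 4
Vout = 0.01199679 / 4 V
Vout = 0.0029992 V = 2.9992 mV

2.9992 mV


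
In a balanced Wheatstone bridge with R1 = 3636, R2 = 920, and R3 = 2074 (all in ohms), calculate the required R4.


At balance: R1*R4 = R2*R3, so R4 = R2*R3/R1.
R4 = 920 * 2074 / 3636
R4 = 1908080 / 3636
R4 = 524.77 ohm

524.77 ohm


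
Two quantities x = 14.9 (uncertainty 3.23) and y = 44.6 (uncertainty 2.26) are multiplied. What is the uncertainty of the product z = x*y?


For a product z = x*y, the relative uncertainty is:
uz/z = sqrt((ux/x)^2 + (uy/y)^2)
Relative uncertainties: ux/x = 3.23/14.9 = 0.216779
uy/y = 2.26/44.6 = 0.050673
z = 14.9 * 44.6 = 664.5
uz = 664.5 * sqrt(0.216779^2 + 0.050673^2) = 147.941

147.941


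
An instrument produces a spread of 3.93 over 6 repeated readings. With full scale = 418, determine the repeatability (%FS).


Repeatability = (spread / full scale) * 100%.
R = (3.93 / 418) * 100
R = 0.94 %FS

0.94 %FS


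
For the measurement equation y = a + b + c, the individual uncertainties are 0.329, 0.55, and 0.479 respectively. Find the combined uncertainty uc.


For a sum of independent quantities, uc = sqrt(u1^2 + u2^2 + u3^2).
uc = sqrt(0.329^2 + 0.55^2 + 0.479^2)
uc = sqrt(0.108241 + 0.3025 + 0.229441)
uc = 0.8001

0.8001


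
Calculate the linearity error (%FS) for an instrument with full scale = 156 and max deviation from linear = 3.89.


Linearity error = (max deviation / full scale) * 100%.
Linearity = (3.89 / 156) * 100
Linearity = 2.494 %FS

2.494 %FS


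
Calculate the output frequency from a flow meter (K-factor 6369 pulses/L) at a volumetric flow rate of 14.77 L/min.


Frequency = K * Q / 60 (converting L/min to L/s).
f = 6369 * 14.77 / 60
f = 94070.13 / 60
f = 1567.84 Hz

1567.84 Hz


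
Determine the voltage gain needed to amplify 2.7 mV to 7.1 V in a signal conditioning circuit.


Gain = Vout / Vin (converting to same units).
G = 7.1 V / 2.7 mV
G = 7100.0 mV / 2.7 mV
G = 2629.63

2629.63


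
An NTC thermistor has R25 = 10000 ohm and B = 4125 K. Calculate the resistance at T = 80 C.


NTC thermistor equation: Rt = R25 * exp(B * (1/T - 1/T25)).
T in Kelvin: 353.15 K, T25 = 298.15 K
1/T - 1/T25 = 1/353.15 - 1/298.15 = -0.00052236
B * (1/T - 1/T25) = 4125 * -0.00052236 = -2.1547
Rt = 10000 * exp(-2.1547) = 1159.3 ohm

1159.3 ohm


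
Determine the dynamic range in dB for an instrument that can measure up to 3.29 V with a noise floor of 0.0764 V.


Dynamic range = 20 * log10(Vmax / Vnoise).
DR = 20 * log10(3.29 / 0.0764)
DR = 20 * log10(43.06)
DR = 32.68 dB

32.68 dB


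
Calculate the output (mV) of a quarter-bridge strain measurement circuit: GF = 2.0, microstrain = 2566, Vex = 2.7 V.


Quarter bridge output: Vout = (GF * epsilon * Vex) / 4.
Vout = (2.0 * 2566e-6 * 2.7) / 4
Vout = 0.0138564 / 4 V
Vout = 0.0034641 V = 3.4641 mV

3.4641 mV


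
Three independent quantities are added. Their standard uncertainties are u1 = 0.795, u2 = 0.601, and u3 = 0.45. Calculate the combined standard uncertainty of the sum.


For a sum of independent quantities, uc = sqrt(u1^2 + u2^2 + u3^2).
uc = sqrt(0.795^2 + 0.601^2 + 0.45^2)
uc = sqrt(0.632025 + 0.361201 + 0.2025)
uc = 1.0935

1.0935


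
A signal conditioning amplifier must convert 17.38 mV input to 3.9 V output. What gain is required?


Gain = Vout / Vin (converting to same units).
G = 3.9 V / 17.38 mV
G = 3900.0 mV / 17.38 mV
G = 224.4

224.4


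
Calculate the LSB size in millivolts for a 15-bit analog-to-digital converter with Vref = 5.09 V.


The resolution (LSB) of an ADC is Vref / 2^n.
LSB = 5.09 / 2^15
LSB = 5.09 / 32768
LSB = 0.00015533 V = 0.15533447 mV

0.15533447 mV


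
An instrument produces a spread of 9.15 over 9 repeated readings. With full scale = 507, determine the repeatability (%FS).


Repeatability = (spread / full scale) * 100%.
R = (9.15 / 507) * 100
R = 1.805 %FS

1.805 %FS


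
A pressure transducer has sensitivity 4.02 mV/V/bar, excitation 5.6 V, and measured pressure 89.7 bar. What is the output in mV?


Output = sensitivity * Vex * P.
Vout = 4.02 * 5.6 * 89.7
Vout = 22.512 * 89.7
Vout = 2019.33 mV

2019.33 mV


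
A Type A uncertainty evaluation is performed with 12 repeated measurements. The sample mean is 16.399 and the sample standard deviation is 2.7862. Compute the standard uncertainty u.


The standard uncertainty for Type A evaluation is u = s / sqrt(n).
u = 2.7862 / sqrt(12)
u = 2.7862 / 3.4641
u = 0.8043

0.8043


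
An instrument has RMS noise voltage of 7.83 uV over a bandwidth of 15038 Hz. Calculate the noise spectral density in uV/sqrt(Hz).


Noise spectral density = Vrms / sqrt(BW).
NSD = 7.83 / sqrt(15038)
NSD = 7.83 / 122.6295
NSD = 0.0639 uV/sqrt(Hz)

0.0639 uV/sqrt(Hz)


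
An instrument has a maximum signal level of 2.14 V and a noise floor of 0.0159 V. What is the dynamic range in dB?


Dynamic range = 20 * log10(Vmax / Vnoise).
DR = 20 * log10(2.14 / 0.0159)
DR = 20 * log10(134.59)
DR = 42.58 dB

42.58 dB


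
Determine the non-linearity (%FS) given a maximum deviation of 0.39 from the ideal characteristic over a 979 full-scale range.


Linearity error = (max deviation / full scale) * 100%.
Linearity = (0.39 / 979) * 100
Linearity = 0.04 %FS

0.04 %FS


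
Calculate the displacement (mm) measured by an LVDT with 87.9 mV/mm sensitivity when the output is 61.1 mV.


Displacement = Vout / sensitivity.
d = 61.1 / 87.9
d = 0.695 mm

0.695 mm


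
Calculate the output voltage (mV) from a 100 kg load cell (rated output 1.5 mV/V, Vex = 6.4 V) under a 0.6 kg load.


Vout = rated_output * Vex * (load / capacity).
Vout = 1.5 * 6.4 * (0.6 / 100)
Vout = 1.5 * 6.4 * 0.006
Vout = 0.058 mV

0.058 mV


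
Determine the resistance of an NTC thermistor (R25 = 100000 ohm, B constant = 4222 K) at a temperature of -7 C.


NTC thermistor equation: Rt = R25 * exp(B * (1/T - 1/T25)).
T in Kelvin: 266.15 K, T25 = 298.15 K
1/T - 1/T25 = 1/266.15 - 1/298.15 = 0.00040326
B * (1/T - 1/T25) = 4222 * 0.00040326 = 1.7026
Rt = 100000 * exp(1.7026) = 548807.5 ohm

548807.5 ohm


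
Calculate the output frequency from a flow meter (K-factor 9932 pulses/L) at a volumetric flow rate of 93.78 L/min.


Frequency = K * Q / 60 (converting L/min to L/s).
f = 9932 * 93.78 / 60
f = 931422.96 / 60
f = 15523.72 Hz

15523.72 Hz


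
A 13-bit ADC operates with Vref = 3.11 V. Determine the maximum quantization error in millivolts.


The maximum quantization error is +/- LSB/2.
LSB = Vref / 2^n = 3.11 / 8192 = 0.00037964 V
Max error = LSB / 2 = 0.00037964 / 2 = 0.00018982 V
Max error = 0.1898 mV

0.1898 mV


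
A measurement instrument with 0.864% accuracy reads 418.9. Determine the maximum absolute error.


Absolute error = (accuracy% / 100) * reading.
Error = (0.864 / 100) * 418.9
Error = 0.00864 * 418.9
Error = 3.6193

3.6193


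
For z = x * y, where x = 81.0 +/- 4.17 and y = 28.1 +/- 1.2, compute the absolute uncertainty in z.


For a product z = x*y, the relative uncertainty is:
uz/z = sqrt((ux/x)^2 + (uy/y)^2)
Relative uncertainties: ux/x = 4.17/81.0 = 0.051481
uy/y = 1.2/28.1 = 0.042705
z = 81.0 * 28.1 = 2276.1
uz = 2276.1 * sqrt(0.051481^2 + 0.042705^2) = 152.244

152.244


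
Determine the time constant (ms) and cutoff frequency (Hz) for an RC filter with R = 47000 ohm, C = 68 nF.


Time constant: tau = R * C.
tau = 47000 * 6.80e-08 = 0.003196 s
tau = 3.196 ms
Cutoff frequency: fc = 1 / (2*pi*R*C).
fc = 1 / (2*pi*0.003196) = 49.8 Hz

tau = 3.196 ms, fc = 49.8 Hz


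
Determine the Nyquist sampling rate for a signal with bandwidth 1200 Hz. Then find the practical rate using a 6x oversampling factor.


By Nyquist theorem, fs_min = 2 * fmax.
fs_min = 2 * 1200 = 2400 Hz
Practical rate = 6 * fs_min = 6 * 2400 = 14400 Hz

fs_min = 2400 Hz, fs_practical = 14400 Hz


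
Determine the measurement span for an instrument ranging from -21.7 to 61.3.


Span = upper range - lower range.
Span = 61.3 - (-21.7)
Span = 83.0

83.0


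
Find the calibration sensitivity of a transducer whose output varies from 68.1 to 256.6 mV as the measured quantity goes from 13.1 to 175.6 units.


Sensitivity = (y2 - y1) / (x2 - x1).
S = (256.6 - 68.1) / (175.6 - 13.1)
S = 188.5 / 162.5
S = 1.16 mV/unit

1.16 mV/unit


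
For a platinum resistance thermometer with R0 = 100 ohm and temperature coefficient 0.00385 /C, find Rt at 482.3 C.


The RTD equation: Rt = R0 * (1 + alpha * T).
Rt = 100 * (1 + 0.00385 * 482.3)
Rt = 100 * (1 + 1.856855)
Rt = 100 * 2.856855
Rt = 285.686 ohm

285.686 ohm


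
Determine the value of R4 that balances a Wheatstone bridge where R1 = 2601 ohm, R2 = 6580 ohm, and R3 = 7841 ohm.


At balance: R1*R4 = R2*R3, so R4 = R2*R3/R1.
R4 = 6580 * 7841 / 2601
R4 = 51593780 / 2601
R4 = 19836.13 ohm

19836.13 ohm


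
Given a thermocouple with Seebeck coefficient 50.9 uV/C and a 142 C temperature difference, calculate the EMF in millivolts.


The thermocouple output V = sensitivity * dT.
V = 50.9 uV/C * 142 C
V = 7227.8 uV
V = 7.228 mV

7.228 mV


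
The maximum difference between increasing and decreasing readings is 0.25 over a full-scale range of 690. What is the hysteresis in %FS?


Hysteresis = (max difference / full scale) * 100%.
H = (0.25 / 690) * 100
H = 0.036 %FS

0.036 %FS


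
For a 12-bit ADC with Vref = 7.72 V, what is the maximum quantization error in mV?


The maximum quantization error is +/- LSB/2.
LSB = Vref / 2^n = 7.72 / 4096 = 0.00188477 V
Max error = LSB / 2 = 0.00188477 / 2 = 0.00094238 V
Max error = 0.9424 mV

0.9424 mV


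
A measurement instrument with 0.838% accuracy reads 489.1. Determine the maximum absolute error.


Absolute error = (accuracy% / 100) * reading.
Error = (0.838 / 100) * 489.1
Error = 0.00838 * 489.1
Error = 4.0987

4.0987


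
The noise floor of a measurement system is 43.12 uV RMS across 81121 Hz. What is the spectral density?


Noise spectral density = Vrms / sqrt(BW).
NSD = 43.12 / sqrt(81121)
NSD = 43.12 / 284.8175
NSD = 0.1514 uV/sqrt(Hz)

0.1514 uV/sqrt(Hz)


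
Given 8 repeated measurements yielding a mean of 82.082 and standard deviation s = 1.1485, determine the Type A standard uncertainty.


The standard uncertainty for Type A evaluation is u = s / sqrt(n).
u = 1.1485 / sqrt(8)
u = 1.1485 / 2.8284
u = 0.4061

0.4061


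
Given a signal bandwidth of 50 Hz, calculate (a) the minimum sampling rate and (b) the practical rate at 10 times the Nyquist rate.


By Nyquist theorem, fs_min = 2 * fmax.
fs_min = 2 * 50 = 100 Hz
Practical rate = 10 * fs_min = 10 * 100 = 1000 Hz

fs_min = 100 Hz, fs_practical = 1000 Hz


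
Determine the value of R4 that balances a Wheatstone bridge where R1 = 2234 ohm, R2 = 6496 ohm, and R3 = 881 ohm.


At balance: R1*R4 = R2*R3, so R4 = R2*R3/R1.
R4 = 6496 * 881 / 2234
R4 = 5722976 / 2234
R4 = 2561.76 ohm

2561.76 ohm


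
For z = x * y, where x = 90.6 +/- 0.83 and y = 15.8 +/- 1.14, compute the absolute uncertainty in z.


For a product z = x*y, the relative uncertainty is:
uz/z = sqrt((ux/x)^2 + (uy/y)^2)
Relative uncertainties: ux/x = 0.83/90.6 = 0.009161
uy/y = 1.14/15.8 = 0.072152
z = 90.6 * 15.8 = 1431.5
uz = 1431.5 * sqrt(0.009161^2 + 0.072152^2) = 104.113

104.113


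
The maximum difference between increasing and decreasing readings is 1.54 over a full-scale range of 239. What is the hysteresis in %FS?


Hysteresis = (max difference / full scale) * 100%.
H = (1.54 / 239) * 100
H = 0.644 %FS

0.644 %FS


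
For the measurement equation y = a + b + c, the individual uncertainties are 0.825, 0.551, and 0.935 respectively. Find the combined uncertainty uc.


For a sum of independent quantities, uc = sqrt(u1^2 + u2^2 + u3^2).
uc = sqrt(0.825^2 + 0.551^2 + 0.935^2)
uc = sqrt(0.680625 + 0.303601 + 0.874225)
uc = 1.3633

1.3633


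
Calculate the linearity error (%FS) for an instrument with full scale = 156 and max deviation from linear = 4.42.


Linearity error = (max deviation / full scale) * 100%.
Linearity = (4.42 / 156) * 100
Linearity = 2.833 %FS

2.833 %FS


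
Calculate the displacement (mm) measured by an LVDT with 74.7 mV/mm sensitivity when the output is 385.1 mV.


Displacement = Vout / sensitivity.
d = 385.1 / 74.7
d = 5.155 mm

5.155 mm


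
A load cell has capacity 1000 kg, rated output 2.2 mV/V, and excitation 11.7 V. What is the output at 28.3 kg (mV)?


Vout = rated_output * Vex * (load / capacity).
Vout = 2.2 * 11.7 * (28.3 / 1000)
Vout = 2.2 * 11.7 * 0.0283
Vout = 0.728 mV

0.728 mV


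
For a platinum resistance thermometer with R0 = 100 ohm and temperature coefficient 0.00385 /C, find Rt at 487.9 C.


The RTD equation: Rt = R0 * (1 + alpha * T).
Rt = 100 * (1 + 0.00385 * 487.9)
Rt = 100 * (1 + 1.878415)
Rt = 100 * 2.878415
Rt = 287.841 ohm

287.841 ohm


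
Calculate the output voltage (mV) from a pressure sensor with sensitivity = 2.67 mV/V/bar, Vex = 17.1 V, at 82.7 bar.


Output = sensitivity * Vex * P.
Vout = 2.67 * 17.1 * 82.7
Vout = 45.657 * 82.7
Vout = 3775.83 mV

3775.83 mV


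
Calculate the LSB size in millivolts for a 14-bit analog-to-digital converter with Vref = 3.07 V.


The resolution (LSB) of an ADC is Vref / 2^n.
LSB = 3.07 / 2^14
LSB = 3.07 / 16384
LSB = 0.00018738 V = 0.18737793 mV

0.18737793 mV


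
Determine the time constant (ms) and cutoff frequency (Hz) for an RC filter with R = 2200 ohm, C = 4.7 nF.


Time constant: tau = R * C.
tau = 2200 * 4.70e-09 = 1.034e-05 s
tau = 0.0103 ms
Cutoff frequency: fc = 1 / (2*pi*R*C).
fc = 1 / (2*pi*1.034e-05) = 15392.16 Hz

tau = 0.0103 ms, fc = 15392.16 Hz


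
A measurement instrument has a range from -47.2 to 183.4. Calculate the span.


Span = upper range - lower range.
Span = 183.4 - (-47.2)
Span = 230.6

230.6


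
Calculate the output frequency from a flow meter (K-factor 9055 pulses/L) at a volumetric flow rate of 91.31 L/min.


Frequency = K * Q / 60 (converting L/min to L/s).
f = 9055 * 91.31 / 60
f = 826812.05 / 60
f = 13780.2 Hz

13780.2 Hz


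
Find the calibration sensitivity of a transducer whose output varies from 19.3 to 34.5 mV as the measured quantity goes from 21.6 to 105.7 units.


Sensitivity = (y2 - y1) / (x2 - x1).
S = (34.5 - 19.3) / (105.7 - 21.6)
S = 15.2 / 84.1
S = 0.1807 mV/unit

0.1807 mV/unit


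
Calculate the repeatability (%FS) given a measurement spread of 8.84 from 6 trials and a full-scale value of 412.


Repeatability = (spread / full scale) * 100%.
R = (8.84 / 412) * 100
R = 2.146 %FS

2.146 %FS


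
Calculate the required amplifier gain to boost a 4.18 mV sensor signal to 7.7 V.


Gain = Vout / Vin (converting to same units).
G = 7.7 V / 4.18 mV
G = 7700.0 mV / 4.18 mV
G = 1842.11

1842.11


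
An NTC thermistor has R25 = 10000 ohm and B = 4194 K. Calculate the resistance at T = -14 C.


NTC thermistor equation: Rt = R25 * exp(B * (1/T - 1/T25)).
T in Kelvin: 259.15 K, T25 = 298.15 K
1/T - 1/T25 = 1/259.15 - 1/298.15 = 0.00050475
B * (1/T - 1/T25) = 4194 * 0.00050475 = 2.1169
Rt = 10000 * exp(2.1169) = 83056.2 ohm

83056.2 ohm


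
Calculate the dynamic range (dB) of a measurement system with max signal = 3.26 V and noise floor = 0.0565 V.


Dynamic range = 20 * log10(Vmax / Vnoise).
DR = 20 * log10(3.26 / 0.0565)
DR = 20 * log10(57.7)
DR = 35.22 dB

35.22 dB


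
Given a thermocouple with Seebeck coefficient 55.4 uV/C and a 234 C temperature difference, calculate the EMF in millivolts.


The thermocouple output V = sensitivity * dT.
V = 55.4 uV/C * 234 C
V = 12963.6 uV
V = 12.964 mV

12.964 mV


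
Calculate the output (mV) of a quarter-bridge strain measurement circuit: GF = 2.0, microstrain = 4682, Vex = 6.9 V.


Quarter bridge output: Vout = (GF * epsilon * Vex) / 4.
Vout = (2.0 * 4682e-6 * 6.9) / 4
Vout = 0.0646116 / 4 V
Vout = 0.0161529 V = 16.1529 mV

16.1529 mV


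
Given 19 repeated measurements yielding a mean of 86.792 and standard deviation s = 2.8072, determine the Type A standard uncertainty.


The standard uncertainty for Type A evaluation is u = s / sqrt(n).
u = 2.8072 / sqrt(19)
u = 2.8072 / 4.3589
u = 0.644

0.644


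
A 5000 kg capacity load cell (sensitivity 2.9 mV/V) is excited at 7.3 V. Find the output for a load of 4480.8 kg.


Vout = rated_output * Vex * (load / capacity).
Vout = 2.9 * 7.3 * (4480.8 / 5000)
Vout = 2.9 * 7.3 * 0.89616
Vout = 18.972 mV

18.972 mV


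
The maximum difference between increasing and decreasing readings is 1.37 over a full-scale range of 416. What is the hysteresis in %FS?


Hysteresis = (max difference / full scale) * 100%.
H = (1.37 / 416) * 100
H = 0.329 %FS

0.329 %FS


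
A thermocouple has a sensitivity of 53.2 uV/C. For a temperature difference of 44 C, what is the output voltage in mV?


The thermocouple output V = sensitivity * dT.
V = 53.2 uV/C * 44 C
V = 2340.8 uV
V = 2.341 mV

2.341 mV


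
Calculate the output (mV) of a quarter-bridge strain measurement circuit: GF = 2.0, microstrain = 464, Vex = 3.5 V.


Quarter bridge output: Vout = (GF * epsilon * Vex) / 4.
Vout = (2.0 * 464e-6 * 3.5) / 4
Vout = 0.003248 / 4 V
Vout = 0.000812 V = 0.812 mV

0.812 mV


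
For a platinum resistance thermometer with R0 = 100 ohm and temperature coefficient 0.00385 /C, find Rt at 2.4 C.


The RTD equation: Rt = R0 * (1 + alpha * T).
Rt = 100 * (1 + 0.00385 * 2.4)
Rt = 100 * (1 + 0.00924)
Rt = 100 * 1.00924
Rt = 100.924 ohm

100.924 ohm


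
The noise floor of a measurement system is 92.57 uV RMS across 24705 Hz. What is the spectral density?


Noise spectral density = Vrms / sqrt(BW).
NSD = 92.57 / sqrt(24705)
NSD = 92.57 / 157.1782
NSD = 0.5889 uV/sqrt(Hz)

0.5889 uV/sqrt(Hz)


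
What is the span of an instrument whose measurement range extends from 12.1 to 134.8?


Span = upper range - lower range.
Span = 134.8 - (12.1)
Span = 122.7

122.7


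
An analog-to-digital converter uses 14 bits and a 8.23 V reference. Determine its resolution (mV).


The resolution (LSB) of an ADC is Vref / 2^n.
LSB = 8.23 / 2^14
LSB = 8.23 / 16384
LSB = 0.00050232 V = 0.50231934 mV

0.50231934 mV


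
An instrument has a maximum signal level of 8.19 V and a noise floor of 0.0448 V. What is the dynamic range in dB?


Dynamic range = 20 * log10(Vmax / Vnoise).
DR = 20 * log10(8.19 / 0.0448)
DR = 20 * log10(182.81)
DR = 45.24 dB

45.24 dB


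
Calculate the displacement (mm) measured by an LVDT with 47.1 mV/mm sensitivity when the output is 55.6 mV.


Displacement = Vout / sensitivity.
d = 55.6 / 47.1
d = 1.18 mm

1.18 mm


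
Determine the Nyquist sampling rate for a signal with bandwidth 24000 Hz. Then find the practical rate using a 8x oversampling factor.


By Nyquist theorem, fs_min = 2 * fmax.
fs_min = 2 * 24000 = 48000 Hz
Practical rate = 8 * fs_min = 8 * 48000 = 384000 Hz

fs_min = 48000 Hz, fs_practical = 384000 Hz


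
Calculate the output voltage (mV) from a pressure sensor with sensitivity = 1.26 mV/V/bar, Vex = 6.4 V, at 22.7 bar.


Output = sensitivity * Vex * P.
Vout = 1.26 * 6.4 * 22.7
Vout = 8.064 * 22.7
Vout = 183.05 mV

183.05 mV


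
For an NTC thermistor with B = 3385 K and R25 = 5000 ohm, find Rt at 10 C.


NTC thermistor equation: Rt = R25 * exp(B * (1/T - 1/T25)).
T in Kelvin: 283.15 K, T25 = 298.15 K
1/T - 1/T25 = 1/283.15 - 1/298.15 = 0.00017768
B * (1/T - 1/T25) = 3385 * 0.00017768 = 0.6014
Rt = 5000 * exp(0.6014) = 9123.8 ohm

9123.8 ohm


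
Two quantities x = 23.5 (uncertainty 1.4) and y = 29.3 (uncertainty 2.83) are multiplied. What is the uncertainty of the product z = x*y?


For a product z = x*y, the relative uncertainty is:
uz/z = sqrt((ux/x)^2 + (uy/y)^2)
Relative uncertainties: ux/x = 1.4/23.5 = 0.059574
uy/y = 2.83/29.3 = 0.096587
z = 23.5 * 29.3 = 688.6
uz = 688.6 * sqrt(0.059574^2 + 0.096587^2) = 78.138

78.138


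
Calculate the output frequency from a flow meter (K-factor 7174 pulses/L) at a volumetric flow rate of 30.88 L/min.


Frequency = K * Q / 60 (converting L/min to L/s).
f = 7174 * 30.88 / 60
f = 221533.12 / 60
f = 3692.22 Hz

3692.22 Hz


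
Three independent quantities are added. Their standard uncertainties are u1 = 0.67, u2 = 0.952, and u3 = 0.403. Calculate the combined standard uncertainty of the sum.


For a sum of independent quantities, uc = sqrt(u1^2 + u2^2 + u3^2).
uc = sqrt(0.67^2 + 0.952^2 + 0.403^2)
uc = sqrt(0.4489 + 0.906304 + 0.162409)
uc = 1.2319

1.2319


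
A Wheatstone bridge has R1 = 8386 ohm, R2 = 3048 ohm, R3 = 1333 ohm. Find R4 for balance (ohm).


At balance: R1*R4 = R2*R3, so R4 = R2*R3/R1.
R4 = 3048 * 1333 / 8386
R4 = 4062984 / 8386
R4 = 484.5 ohm

484.5 ohm


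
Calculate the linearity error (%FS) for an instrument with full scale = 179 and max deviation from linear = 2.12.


Linearity error = (max deviation / full scale) * 100%.
Linearity = (2.12 / 179) * 100
Linearity = 1.184 %FS

1.184 %FS


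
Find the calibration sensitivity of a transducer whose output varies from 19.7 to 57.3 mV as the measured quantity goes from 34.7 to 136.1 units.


Sensitivity = (y2 - y1) / (x2 - x1).
S = (57.3 - 19.7) / (136.1 - 34.7)
S = 37.6 / 101.4
S = 0.3708 mV/unit

0.3708 mV/unit


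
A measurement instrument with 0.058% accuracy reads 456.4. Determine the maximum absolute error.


Absolute error = (accuracy% / 100) * reading.
Error = (0.058 / 100) * 456.4
Error = 0.00058 * 456.4
Error = 0.2647

0.2647


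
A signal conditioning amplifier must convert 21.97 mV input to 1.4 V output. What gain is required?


Gain = Vout / Vin (converting to same units).
G = 1.4 V / 21.97 mV
G = 1400.0 mV / 21.97 mV
G = 63.72

63.72


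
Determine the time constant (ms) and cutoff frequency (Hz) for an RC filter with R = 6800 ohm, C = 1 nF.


Time constant: tau = R * C.
tau = 6800 * 1.00e-09 = 6.8e-06 s
tau = 0.0068 ms
Cutoff frequency: fc = 1 / (2*pi*R*C).
fc = 1 / (2*pi*6.8e-06) = 23405.14 Hz

tau = 0.0068 ms, fc = 23405.14 Hz


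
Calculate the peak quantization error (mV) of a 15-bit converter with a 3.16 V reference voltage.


The maximum quantization error is +/- LSB/2.
LSB = Vref / 2^n = 3.16 / 32768 = 9.644e-05 V
Max error = LSB / 2 = 9.644e-05 / 2 = 4.822e-05 V
Max error = 0.0482 mV

0.0482 mV


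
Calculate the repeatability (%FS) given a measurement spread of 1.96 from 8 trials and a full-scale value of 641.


Repeatability = (spread / full scale) * 100%.
R = (1.96 / 641) * 100
R = 0.306 %FS

0.306 %FS


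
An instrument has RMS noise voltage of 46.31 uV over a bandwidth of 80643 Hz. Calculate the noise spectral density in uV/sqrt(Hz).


Noise spectral density = Vrms / sqrt(BW).
NSD = 46.31 / sqrt(80643)
NSD = 46.31 / 283.9771
NSD = 0.1631 uV/sqrt(Hz)

0.1631 uV/sqrt(Hz)
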